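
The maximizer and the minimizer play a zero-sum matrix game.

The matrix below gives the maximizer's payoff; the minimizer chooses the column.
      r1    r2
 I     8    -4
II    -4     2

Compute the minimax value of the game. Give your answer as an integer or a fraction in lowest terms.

0

Row minima are -4 and -4, so the maximizer's maximin is -4; column maxima are 8 and 2, so the minimizer's minimax is 2. These differ, so the equilibrium is in mixed strategies.
Let the maximizer play I with probability p. The minimizer is indifferent when 8p − 4(1−p) = −4p + 2(1−p), giving p = 1/3.
Let the minimizer play r1 with probability q. The maximizer is indifferent when 8q − 4(1−q) = −4q + 2(1−q), giving q = 1/3.
The value is 8·(1/3) + (-4)·(2/3) = 0.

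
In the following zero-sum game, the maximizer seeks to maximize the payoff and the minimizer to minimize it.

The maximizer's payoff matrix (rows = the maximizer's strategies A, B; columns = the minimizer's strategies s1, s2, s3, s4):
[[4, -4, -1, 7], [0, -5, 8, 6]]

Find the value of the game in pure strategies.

-4

Row minima: -4, -5 → the maximizer's maximin is -4.
Column maxima: 4, -4, 8, 7 → the minimizer's minimax is -4.
They coincide at (A, s2), so the value is -4.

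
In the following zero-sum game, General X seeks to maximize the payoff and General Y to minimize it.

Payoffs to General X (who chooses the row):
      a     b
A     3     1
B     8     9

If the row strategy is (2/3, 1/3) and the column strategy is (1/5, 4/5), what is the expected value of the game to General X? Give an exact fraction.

Against (1/5, 4/5), each row's expected payoff is A: 7/5; B: 44/5.
Taking the (2/3, 1/3)-weighted average: (2/3)·(7/5) + (1/3)·(44/5) = 58/15.

58/15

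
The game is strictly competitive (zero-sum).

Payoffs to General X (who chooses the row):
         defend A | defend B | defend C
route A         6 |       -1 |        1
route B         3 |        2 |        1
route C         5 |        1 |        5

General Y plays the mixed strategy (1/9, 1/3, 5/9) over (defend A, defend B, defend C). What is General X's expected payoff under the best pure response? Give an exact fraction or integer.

11/3

route A: (6)·(1/9) + (-1)·(1/3) + (1)·(5/9) = 8/9.
route B: (3)·(1/9) + (2)·(1/3) + (1)·(5/9) = 14/9.
route C: (5)·(1/9) + (1)·(1/3) + (5)·(5/9) = 11/3.
The best pure response is route C with expected payoff 11/3.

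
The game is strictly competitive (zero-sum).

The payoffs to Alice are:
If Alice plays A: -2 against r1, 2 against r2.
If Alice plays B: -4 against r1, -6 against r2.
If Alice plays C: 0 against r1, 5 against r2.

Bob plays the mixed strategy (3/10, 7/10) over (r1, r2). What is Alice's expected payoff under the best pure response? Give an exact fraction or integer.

A: (-2)·(3/10) + (2)·(7/10) = 4/5.
B: (-4)·(3/10) + (-6)·(7/10) = -27/5.
C: (0)·(3/10) + (5)·(7/10) = 7/2.
The best pure response is C with expected payoff 7/2.

7/2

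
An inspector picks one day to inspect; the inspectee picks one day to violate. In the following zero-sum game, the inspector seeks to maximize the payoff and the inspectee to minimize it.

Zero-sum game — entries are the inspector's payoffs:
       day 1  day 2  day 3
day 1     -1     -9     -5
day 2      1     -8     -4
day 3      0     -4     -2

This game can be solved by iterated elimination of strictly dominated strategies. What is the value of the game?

-4

Row day 1 is strictly dominated by row day 2 (1>-1, -8>-9, -4>-5); eliminate day 1.
Column day 1 is strictly dominated by day 2 for the inspectee (-8<1, -4<0); eliminate day 1.
Column day 3 is strictly dominated by day 2 for the inspectee (-8<-4, -4<-2); eliminate day 3.
Row day 2 is strictly dominated by row day 3 (-4>-8); eliminate day 2.
Only (day 3, day 2) remains, with payoff -4.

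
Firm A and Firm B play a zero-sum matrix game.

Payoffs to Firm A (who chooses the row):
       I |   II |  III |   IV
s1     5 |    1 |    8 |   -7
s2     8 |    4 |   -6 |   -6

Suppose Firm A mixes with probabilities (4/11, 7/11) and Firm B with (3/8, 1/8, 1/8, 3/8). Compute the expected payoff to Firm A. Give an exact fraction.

5/11

Against (3/8, 1/8, 1/8, 3/8), each row's expected payoff is s1: 3/8; s2: 1/2.
Taking the (4/11, 7/11)-weighted average: (4/11)·(3/8) + (7/11)·(1/2) = 5/11.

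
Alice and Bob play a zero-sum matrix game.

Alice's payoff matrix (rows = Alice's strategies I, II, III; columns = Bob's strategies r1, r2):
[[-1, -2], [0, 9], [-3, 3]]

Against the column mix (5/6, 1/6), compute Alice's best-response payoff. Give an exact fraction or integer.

3/2

I: (-1)·(5/6) + (-2)·(1/6) = -7/6.
II: (0)·(5/6) + (9)·(1/6) = 3/2.
III: (-3)·(5/6) + (3)·(1/6) = -2.
The best pure response is II with expected payoff 3/2.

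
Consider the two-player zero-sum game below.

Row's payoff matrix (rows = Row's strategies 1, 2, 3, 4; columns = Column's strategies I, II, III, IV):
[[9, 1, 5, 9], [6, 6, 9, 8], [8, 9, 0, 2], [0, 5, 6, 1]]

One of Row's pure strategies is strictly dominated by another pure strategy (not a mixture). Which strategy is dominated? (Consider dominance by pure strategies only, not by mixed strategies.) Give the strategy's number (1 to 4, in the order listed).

4

Compare 4 with 2: 6 > 0, 6 > 5, 9 > 6, 8 > 1.
So 2 strictly dominates 4 for Row; 4 is strictly dominated.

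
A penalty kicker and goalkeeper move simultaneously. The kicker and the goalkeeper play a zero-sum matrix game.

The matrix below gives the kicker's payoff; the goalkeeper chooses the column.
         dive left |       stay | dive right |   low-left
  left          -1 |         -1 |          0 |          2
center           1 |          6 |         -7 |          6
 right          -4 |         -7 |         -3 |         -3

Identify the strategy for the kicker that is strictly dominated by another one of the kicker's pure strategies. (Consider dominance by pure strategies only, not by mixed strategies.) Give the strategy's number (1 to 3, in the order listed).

Compare right with left: -1 > -4, -1 > -7, 0 > -3, 2 > -3.
So left strictly dominates right for the kicker; right is strictly dominated.

3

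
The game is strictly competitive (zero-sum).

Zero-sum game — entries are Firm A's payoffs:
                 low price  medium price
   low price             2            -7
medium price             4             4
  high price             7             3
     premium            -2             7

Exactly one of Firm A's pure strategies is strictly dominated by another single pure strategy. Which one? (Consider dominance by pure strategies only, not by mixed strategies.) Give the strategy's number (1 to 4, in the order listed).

1

Compare low price with medium price: 4 > 2, 4 > -7.
So medium price strictly dominates low price for Firm A; low price is strictly dominated.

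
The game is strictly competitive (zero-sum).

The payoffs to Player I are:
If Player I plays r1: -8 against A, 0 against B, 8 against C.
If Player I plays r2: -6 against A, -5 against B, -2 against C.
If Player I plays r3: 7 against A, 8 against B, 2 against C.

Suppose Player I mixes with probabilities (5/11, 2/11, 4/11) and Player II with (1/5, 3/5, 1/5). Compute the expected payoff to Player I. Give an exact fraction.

86/55

Against (1/5, 3/5, 1/5), each row's expected payoff is r1: 0; r2: -23/5; r3: 33/5.
Taking the (5/11, 2/11, 4/11)-weighted average: (5/11)·(0) + (2/11)·(-23/5) + (4/11)·(33/5) = 86/55.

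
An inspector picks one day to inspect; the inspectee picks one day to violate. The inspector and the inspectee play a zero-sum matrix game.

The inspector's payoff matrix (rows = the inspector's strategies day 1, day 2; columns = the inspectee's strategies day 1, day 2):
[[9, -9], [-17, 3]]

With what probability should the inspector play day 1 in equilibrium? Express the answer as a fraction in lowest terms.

Row minima are -9 and -17, so the inspector's maximin is -9; column maxima are 9 and 3, so the inspectee's minimax is 3. These differ, so the equilibrium is in mixed strategies.
Let the inspector play day 1 with probability p. The inspectee is indifferent when 9p − 17(1−p) = −9p + 3(1−p), giving p = 10/19.

10/19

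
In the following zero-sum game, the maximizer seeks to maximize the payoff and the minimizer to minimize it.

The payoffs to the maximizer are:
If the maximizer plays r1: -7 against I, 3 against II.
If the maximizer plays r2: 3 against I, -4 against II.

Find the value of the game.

-19/17

Row minima are -7 and -4, so the maximizer's maximin is -4; column maxima are 3 and 3, so the minimizer's minimax is 3. These differ, so the equilibrium is in mixed strategies.
Let the maximizer play r1 with probability p. The minimizer is indifferent when −7p + 3(1−p) = 3p − 4(1−p), giving p = 7/17.
Let the minimizer play I with probability q. The maximizer is indifferent when −7q + 3(1−q) = 3q − 4(1−q), giving q = 7/17.
The value is -7·(7/17) + (3)·(10/17) = -19/17.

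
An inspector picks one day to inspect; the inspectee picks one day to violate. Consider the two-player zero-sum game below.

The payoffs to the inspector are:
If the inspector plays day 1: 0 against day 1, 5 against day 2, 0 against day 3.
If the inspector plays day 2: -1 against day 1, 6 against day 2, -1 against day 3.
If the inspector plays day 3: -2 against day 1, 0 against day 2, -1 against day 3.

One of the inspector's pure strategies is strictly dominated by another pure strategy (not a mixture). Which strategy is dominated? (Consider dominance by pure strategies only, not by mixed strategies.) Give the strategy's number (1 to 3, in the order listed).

3

Compare day 3 with day 1: 0 > -2, 5 > 0, 0 > -1.
So day 1 strictly dominates day 3 for the inspector; day 3 is strictly dominated.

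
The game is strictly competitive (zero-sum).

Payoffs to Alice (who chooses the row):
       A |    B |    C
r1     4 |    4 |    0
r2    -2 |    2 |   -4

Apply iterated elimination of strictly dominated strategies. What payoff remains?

0

Row r2 is strictly dominated by row r1 (4>-2, 4>2, 0>-4); eliminate r2.
Column A is strictly dominated by C for Bob (0<4); eliminate A.
Column B is strictly dominated by C for Bob (0<4); eliminate B.
Only (r1, C) remains, with payoff 0.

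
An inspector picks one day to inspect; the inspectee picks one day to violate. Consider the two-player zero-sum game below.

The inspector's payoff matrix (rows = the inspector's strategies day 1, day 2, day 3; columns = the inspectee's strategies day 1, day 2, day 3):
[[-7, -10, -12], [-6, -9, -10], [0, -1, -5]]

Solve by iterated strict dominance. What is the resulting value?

Row day 1 is strictly dominated by row day 2 (-6>-7, -9>-10, -10>-12); eliminate day 1.
Column day 2 is strictly dominated by day 3 for the inspectee (-10<-9, -5<-1); eliminate day 2.
Column day 1 is strictly dominated by day 3 for the inspectee (-10<-6, -5<0); eliminate day 1.
Row day 2 is strictly dominated by row day 3 (-5>-10); eliminate day 2.
Only (day 3, day 3) remains, with payoff -5.

-5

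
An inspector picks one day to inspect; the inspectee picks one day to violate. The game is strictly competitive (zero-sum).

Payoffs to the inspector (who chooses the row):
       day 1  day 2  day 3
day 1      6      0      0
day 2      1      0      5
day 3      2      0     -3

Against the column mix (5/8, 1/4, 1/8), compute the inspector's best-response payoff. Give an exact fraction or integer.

15/4

day 1: (6)·(5/8) + (0)·(1/4) + (0)·(1/8) = 15/4.
day 2: (1)·(5/8) + (0)·(1/4) + (5)·(1/8) = 5/4.
day 3: (2)·(5/8) + (0)·(1/4) + (-3)·(1/8) = 7/8.
The best pure response is day 1 with expected payoff 15/4.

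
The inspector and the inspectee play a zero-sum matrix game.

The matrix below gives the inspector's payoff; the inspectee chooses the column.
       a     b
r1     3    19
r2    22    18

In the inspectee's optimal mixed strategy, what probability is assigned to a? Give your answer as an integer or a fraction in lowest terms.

1/20

Row minima are 3 and 18, so the inspector's maximin is 18; column maxima are 22 and 19, so the inspectee's minimax is 19. These differ, so the equilibrium is in mixed strategies.
Let the inspectee play a with probability q. The inspector is indifferent when 3q + 19(1−q) = 22q + 18(1−q), giving q = 1/20.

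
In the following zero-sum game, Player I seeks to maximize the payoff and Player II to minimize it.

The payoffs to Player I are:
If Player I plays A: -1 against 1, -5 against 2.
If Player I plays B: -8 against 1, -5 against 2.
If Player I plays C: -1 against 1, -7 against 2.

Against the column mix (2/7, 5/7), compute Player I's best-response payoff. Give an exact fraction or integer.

-27/7

A: (-1)·(2/7) + (-5)·(5/7) = -27/7.
B: (-8)·(2/7) + (-5)·(5/7) = -41/7.
C: (-1)·(2/7) + (-7)·(5/7) = -37/7.
The best pure response is A with expected payoff -27/7.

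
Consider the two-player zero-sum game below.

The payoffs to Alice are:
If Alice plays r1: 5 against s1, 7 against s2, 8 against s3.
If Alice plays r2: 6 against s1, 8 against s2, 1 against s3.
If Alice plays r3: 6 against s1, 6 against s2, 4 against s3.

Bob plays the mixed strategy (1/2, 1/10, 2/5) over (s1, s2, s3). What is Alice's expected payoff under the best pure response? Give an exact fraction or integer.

32/5

r1: (5)·(1/2) + (7)·(1/10) + (8)·(2/5) = 32/5.
r2: (6)·(1/2) + (8)·(1/10) + (1)·(2/5) = 21/5.
r3: (6)·(1/2) + (6)·(1/10) + (4)·(2/5) = 26/5.
The best pure response is r1 with expected payoff 32/5.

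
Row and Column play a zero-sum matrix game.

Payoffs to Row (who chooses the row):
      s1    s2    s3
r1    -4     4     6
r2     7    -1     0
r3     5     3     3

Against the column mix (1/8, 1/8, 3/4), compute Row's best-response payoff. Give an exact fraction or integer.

9/2

r1: (-4)·(1/8) + (4)·(1/8) + (6)·(3/4) = 9/2.
r2: (7)·(1/8) + (-1)·(1/8) + (0)·(3/4) = 3/4.
r3: (5)·(1/8) + (3)·(1/8) + (3)·(3/4) = 13/4.
The best pure response is r1 with expected payoff 9/2.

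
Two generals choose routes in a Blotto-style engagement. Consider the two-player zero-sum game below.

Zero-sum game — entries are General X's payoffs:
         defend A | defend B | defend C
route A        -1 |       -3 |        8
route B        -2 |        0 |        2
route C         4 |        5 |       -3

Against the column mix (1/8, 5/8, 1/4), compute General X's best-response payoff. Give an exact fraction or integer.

route A: (-1)·(1/8) + (-3)·(5/8) + (8)·(1/4) = 0.
route B: (-2)·(1/8) + (0)·(5/8) + (2)·(1/4) = 1/4.
route C: (4)·(1/8) + (5)·(5/8) + (-3)·(1/4) = 23/8.
The best pure response is route C with expected payoff 23/8.

23/8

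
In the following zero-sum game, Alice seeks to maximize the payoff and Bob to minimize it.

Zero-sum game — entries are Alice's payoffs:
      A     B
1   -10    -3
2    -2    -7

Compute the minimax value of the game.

Row minima are -10 and -7, so Alice's maximin is -7; column maxima are -2 and -3, so Bob's minimax is -3. These differ, so the equilibrium is in mixed strategies.
Let Alice play 1 with probability p. Bob is indifferent when −10p − 2(1−p) = −3p − 7(1−p), giving p = 5/12.
Let Bob play A with probability q. Alice is indifferent when −10q − 3(1−q) = −2q − 7(1−q), giving q = 1/3.
The value is -10·(1/3) + (-3)·(2/3) = -16/3.

-16/3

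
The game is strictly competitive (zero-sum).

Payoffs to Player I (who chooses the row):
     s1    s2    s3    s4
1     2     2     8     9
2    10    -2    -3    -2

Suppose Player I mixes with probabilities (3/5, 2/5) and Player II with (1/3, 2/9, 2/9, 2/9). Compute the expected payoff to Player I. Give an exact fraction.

164/45

Against (1/3, 2/9, 2/9, 2/9), each row's expected payoff is 1: 44/9; 2: 16/9.
Taking the (3/5, 2/5)-weighted average: (3/5)·(44/9) + (2/5)·(16/9) = 164/45.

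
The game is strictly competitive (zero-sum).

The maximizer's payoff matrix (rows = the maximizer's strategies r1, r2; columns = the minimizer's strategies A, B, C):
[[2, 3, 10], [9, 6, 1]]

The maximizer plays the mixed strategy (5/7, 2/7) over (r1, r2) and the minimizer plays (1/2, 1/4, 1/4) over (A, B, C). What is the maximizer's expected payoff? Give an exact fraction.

135/28

Against (1/2, 1/4, 1/4), each row's expected payoff is r1: 17/4; r2: 25/4.
Taking the (5/7, 2/7)-weighted average: (5/7)·(17/4) + (2/7)·(25/4) = 135/28.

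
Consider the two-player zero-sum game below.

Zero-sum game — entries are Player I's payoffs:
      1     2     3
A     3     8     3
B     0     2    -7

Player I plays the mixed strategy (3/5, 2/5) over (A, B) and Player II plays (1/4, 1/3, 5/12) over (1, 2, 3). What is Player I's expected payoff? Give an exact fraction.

19/10

Against (1/4, 1/3, 5/12), each row's expected payoff is A: 14/3; B: -9/4.
Taking the (3/5, 2/5)-weighted average: (3/5)·(14/3) + (2/5)·(-9/4) = 19/10.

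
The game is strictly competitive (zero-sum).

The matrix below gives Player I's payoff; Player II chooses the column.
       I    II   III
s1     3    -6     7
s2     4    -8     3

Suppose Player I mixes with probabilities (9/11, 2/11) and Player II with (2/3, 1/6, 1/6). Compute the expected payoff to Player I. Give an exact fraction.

139/66

Against (2/3, 1/6, 1/6), each row's expected payoff is s1: 13/6; s2: 11/6.
Taking the (9/11, 2/11)-weighted average: (9/11)·(13/6) + (2/11)·(11/6) = 139/66.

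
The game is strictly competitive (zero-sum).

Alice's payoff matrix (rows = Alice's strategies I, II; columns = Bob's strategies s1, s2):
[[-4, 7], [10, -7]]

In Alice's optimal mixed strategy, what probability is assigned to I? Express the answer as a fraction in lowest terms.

17/28

Row minima are -4 and -7, so Alice's maximin is -4; column maxima are 10 and 7, so Bob's minimax is 7. These differ, so the equilibrium is in mixed strategies.
Let Alice play I with probability p. Bob is indifferent when −4p + 10(1−p) = 7p − 7(1−p), giving p = 17/28.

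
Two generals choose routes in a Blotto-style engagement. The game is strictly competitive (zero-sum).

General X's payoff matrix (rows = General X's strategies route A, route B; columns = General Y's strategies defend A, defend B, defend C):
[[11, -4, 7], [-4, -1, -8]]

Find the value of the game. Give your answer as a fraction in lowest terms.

-13/6

Column defend A is strictly dominated by defend C for General Y (it gives General X more in every row).
The remaining 2×2 game on (route A, route B) × (defend B, defend C) has no saddle point. Let General X play route A with probability p; indifference gives −4p − (1−p) = 7p − 8(1−p), so p = 7/18.
Similarly General Y's optimal q on defend B is 5/6, and the value is -4·(5/6) + (7)·(1/6) = -13/6.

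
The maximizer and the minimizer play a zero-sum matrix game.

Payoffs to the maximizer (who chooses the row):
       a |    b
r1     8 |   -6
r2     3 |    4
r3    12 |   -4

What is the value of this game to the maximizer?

Row r1 is strictly dominated by row r3, so the maximizer never plays it.
The remaining 2×2 game on (r2, r3) × (a, b) has no saddle point. Let the maximizer play r2 with probability p; indifference gives 3p + 12(1−p) = 4p − 4(1−p), so p = 16/17.
Similarly the minimizer's optimal q on a is 8/17, and the value is 3·(8/17) + (4)·(9/17) = 60/17.

60/17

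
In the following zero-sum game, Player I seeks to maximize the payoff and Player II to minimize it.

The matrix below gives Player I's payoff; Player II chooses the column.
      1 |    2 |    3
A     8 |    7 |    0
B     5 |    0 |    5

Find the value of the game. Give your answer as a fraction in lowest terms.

35/12

Column 1 is strictly dominated by 2 for Player II (it gives Player I more in every row).
The remaining 2×2 game on (A, B) × (2, 3) has no saddle point. Let Player I play A with probability p; indifference gives 7p = 5(1−p), so p = 5/12.
Similarly Player II's optimal q on 2 is 5/12, and the value is 7·(5/12) + (0)·(7/12) = 35/12.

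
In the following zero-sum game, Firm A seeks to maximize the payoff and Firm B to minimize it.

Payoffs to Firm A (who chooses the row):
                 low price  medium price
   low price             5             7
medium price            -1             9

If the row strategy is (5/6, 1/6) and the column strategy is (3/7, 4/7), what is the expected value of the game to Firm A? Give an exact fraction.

Against (3/7, 4/7), each row's expected payoff is low price: 43/7; medium price: 33/7.
Taking the (5/6, 1/6)-weighted average: (5/6)·(43/7) + (1/6)·(33/7) = 124/21.

124/21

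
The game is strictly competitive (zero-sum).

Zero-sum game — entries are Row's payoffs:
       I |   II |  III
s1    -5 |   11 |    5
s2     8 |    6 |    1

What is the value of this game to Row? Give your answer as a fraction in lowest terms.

Column II is strictly dominated by III for Column (it gives Row more in every row).
The remaining 2×2 game on (s1, s2) × (I, III) has no saddle point. Let Row play s1 with probability p; indifference gives −5p + 8(1−p) = 5p + (1−p), so p = 7/17.
Similarly Column's optimal q on I is 4/17, and the value is -5·(4/17) + (5)·(13/17) = 45/17.

45/17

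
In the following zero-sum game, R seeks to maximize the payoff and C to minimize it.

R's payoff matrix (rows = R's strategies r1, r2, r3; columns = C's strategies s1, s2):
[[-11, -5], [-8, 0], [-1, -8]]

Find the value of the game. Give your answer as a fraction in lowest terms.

-64/15

Row r1 is strictly dominated by row r2, so R never plays it.
The remaining 2×2 game on (r2, r3) × (s1, s2) has no saddle point. Let R play r2 with probability p; indifference gives −8p − (1−p) = −8(1−p), so p = 7/15.
Similarly C's optimal q on s1 is 8/15, and the value is -8·(8/15) + (0)·(7/15) = -64/15.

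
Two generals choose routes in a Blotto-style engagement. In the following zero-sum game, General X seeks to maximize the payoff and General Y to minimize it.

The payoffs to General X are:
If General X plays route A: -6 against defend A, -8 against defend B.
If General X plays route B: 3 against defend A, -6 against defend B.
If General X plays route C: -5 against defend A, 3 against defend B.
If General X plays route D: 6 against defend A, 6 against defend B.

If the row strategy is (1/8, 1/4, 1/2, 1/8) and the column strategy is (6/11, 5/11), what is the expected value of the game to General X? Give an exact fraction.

-47/44

Against (6/11, 5/11), each row's expected payoff is route A: -76/11; route B: -12/11; route C: -15/11; route D: 6.
Taking the (1/8, 1/4, 1/2, 1/8)-weighted average: (1/8)·(-76/11) + (1/4)·(-12/11) + (1/2)·(-15/11) + (1/8)·(6) = -47/44.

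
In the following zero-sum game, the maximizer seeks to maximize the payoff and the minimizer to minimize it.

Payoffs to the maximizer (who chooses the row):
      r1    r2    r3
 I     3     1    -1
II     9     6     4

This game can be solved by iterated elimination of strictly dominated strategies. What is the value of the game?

4

Row I is strictly dominated by row II (9>3, 6>1, 4>-1); eliminate I.
Column r1 is strictly dominated by r2 for the minimizer (6<9); eliminate r1.
Column r2 is strictly dominated by r3 for the minimizer (4<6); eliminate r2.
Only (II, r3) remains, with payoff 4.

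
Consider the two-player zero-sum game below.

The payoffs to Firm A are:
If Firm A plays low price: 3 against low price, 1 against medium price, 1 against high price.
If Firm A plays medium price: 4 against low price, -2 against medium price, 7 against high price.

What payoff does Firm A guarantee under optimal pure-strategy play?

1

Row minima: 1, -2 → Firm A's maximin is 1.
Column maxima: 4, 1, 7 → Firm B's minimax is 1.
They coincide at (low price, medium price), so the value is 1.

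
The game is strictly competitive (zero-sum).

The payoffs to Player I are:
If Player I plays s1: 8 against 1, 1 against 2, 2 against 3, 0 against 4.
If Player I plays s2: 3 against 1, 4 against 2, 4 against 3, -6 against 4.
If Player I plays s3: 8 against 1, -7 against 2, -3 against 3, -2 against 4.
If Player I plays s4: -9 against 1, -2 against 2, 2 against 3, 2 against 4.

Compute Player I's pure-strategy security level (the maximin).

The worst-case payoff for each row is s1: 0, s2: -6, s3: -7, s4: -9.
The best of these is 0.

0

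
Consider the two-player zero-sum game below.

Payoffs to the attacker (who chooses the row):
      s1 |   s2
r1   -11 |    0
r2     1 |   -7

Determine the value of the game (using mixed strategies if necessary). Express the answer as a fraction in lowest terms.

Row minima are -11 and -7, so the attacker's maximin is -7; column maxima are 1 and 0, so the defender's minimax is 0. These differ, so the equilibrium is in mixed strategies.
Let the attacker play r1 with probability p. The defender is indifferent when −11p + (1−p) = −7(1−p), giving p = 8/19.
Let the defender play s1 with probability q. The attacker is indifferent when −11q = q − 7(1−q), giving q = 7/19.
The value is -11·(7/19) + (0)·(12/19) = -77/19.

-77/19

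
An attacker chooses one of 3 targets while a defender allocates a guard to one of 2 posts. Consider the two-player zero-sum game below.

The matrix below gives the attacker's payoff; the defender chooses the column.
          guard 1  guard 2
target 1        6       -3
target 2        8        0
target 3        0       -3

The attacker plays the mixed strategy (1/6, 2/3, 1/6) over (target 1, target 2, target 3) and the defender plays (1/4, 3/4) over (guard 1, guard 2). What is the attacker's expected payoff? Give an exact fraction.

5/6

Against (1/4, 3/4), each row's expected payoff is target 1: -3/4; target 2: 2; target 3: -9/4.
Taking the (1/6, 2/3, 1/6)-weighted average: (1/6)·(-3/4) + (2/3)·(2) + (1/6)·(-9/4) = 5/6.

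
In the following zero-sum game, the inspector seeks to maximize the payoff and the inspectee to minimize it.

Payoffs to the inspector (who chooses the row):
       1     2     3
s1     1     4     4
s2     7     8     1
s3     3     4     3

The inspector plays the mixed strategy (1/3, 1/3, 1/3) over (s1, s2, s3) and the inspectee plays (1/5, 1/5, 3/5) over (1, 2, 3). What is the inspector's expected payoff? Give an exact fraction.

17/5

Against (1/5, 1/5, 3/5), each row's expected payoff is s1: 17/5; s2: 18/5; s3: 16/5.
Taking the (1/3, 1/3, 1/3)-weighted average: (1/3)·(17/5) + (1/3)·(18/5) + (1/3)·(16/5) = 17/5.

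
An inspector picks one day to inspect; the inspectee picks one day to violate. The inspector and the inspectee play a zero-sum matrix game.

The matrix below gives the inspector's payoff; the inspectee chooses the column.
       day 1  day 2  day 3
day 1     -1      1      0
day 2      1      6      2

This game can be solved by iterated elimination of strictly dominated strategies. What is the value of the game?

Row day 1 is strictly dominated by row day 2 (1>-1, 6>1, 2>0); eliminate day 1.
Column day 3 is strictly dominated by day 1 for the inspectee (1<2); eliminate day 3.
Column day 2 is strictly dominated by day 1 for the inspectee (1<6); eliminate day 2.
Only (day 2, day 1) remains, with payoff 1.

1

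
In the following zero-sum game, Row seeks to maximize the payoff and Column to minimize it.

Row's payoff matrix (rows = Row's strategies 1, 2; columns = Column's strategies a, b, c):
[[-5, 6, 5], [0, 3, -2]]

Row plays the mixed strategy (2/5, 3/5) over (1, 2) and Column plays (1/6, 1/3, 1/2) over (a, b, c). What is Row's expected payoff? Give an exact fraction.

Against (1/6, 1/3, 1/2), each row's expected payoff is 1: 11/3; 2: 0.
Taking the (2/5, 3/5)-weighted average: (2/5)·(11/3) + (3/5)·(0) = 22/15.

22/15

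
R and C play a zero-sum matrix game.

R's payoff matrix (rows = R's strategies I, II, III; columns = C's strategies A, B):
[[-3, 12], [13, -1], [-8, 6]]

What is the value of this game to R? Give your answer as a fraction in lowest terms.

Row III is strictly dominated by row I, so R never plays it.
The remaining 2×2 game on (I, II) × (A, B) has no saddle point. Let R play I with probability p; indifference gives −3p + 13(1−p) = 12p − (1−p), so p = 14/29.
Similarly C's optimal q on A is 13/29, and the value is -3·(13/29) + (12)·(16/29) = 153/29.

153/29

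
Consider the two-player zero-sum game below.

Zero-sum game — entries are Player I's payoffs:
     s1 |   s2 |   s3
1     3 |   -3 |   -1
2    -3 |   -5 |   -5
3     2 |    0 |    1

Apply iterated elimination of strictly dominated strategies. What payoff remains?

Row 2 is strictly dominated by row 1 (3>-3, -3>-5, -1>-5); eliminate 2.
Column s3 is strictly dominated by s2 for Player II (-3<-1, 0<1); eliminate s3.
Column s1 is strictly dominated by s2 for Player II (-3<3, 0<2); eliminate s1.
Row 1 is strictly dominated by row 3 (0>-3); eliminate 1.
Only (3, s2) remains, with payoff 0.

0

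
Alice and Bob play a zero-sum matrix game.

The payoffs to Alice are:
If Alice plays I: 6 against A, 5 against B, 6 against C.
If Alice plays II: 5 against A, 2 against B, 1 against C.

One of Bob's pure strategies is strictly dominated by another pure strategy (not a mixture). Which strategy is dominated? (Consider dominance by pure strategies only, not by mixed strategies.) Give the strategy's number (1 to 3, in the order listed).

1

Bob prefers columns that give Alice less. Compare A with B: 5 < 6, 2 < 5.
So B strictly dominates A for Bob; A is strictly dominated.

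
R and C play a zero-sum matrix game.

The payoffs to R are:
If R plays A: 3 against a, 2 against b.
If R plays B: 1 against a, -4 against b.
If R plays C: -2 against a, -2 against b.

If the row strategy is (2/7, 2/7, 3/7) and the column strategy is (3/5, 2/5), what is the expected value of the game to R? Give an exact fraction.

-2/5

Against (3/5, 2/5), each row's expected payoff is A: 13/5; B: -1; C: -2.
Taking the (2/7, 2/7, 3/7)-weighted average: (2/7)·(13/5) + (2/7)·(-1) + (3/7)·(-2) = -2/5.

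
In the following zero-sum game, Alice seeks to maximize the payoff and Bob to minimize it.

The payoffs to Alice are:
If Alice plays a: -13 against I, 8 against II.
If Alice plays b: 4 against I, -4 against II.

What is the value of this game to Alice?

Row minima are -13 and -4, so Alice's maximin is -4; column maxima are 4 and 8, so Bob's minimax is 4. These differ, so the equilibrium is in mixed strategies.
Let Alice play a with probability p. Bob is indifferent when −13p + 4(1−p) = 8p − 4(1−p), giving p = 8/29.
Let Bob play I with probability q. Alice is indifferent when −13q + 8(1−q) = 4q − 4(1−q), giving q = 12/29.
The value is -13·(12/29) + (8)·(17/29) = -20/29.

-20/29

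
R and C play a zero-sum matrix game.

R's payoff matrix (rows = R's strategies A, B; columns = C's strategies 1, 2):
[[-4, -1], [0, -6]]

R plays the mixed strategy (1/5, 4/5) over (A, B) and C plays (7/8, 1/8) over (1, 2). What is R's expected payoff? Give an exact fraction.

Against (7/8, 1/8), each row's expected payoff is A: -29/8; B: -3/4.
Taking the (1/5, 4/5)-weighted average: (1/5)·(-29/8) + (4/5)·(-3/4) = -53/40.

-53/40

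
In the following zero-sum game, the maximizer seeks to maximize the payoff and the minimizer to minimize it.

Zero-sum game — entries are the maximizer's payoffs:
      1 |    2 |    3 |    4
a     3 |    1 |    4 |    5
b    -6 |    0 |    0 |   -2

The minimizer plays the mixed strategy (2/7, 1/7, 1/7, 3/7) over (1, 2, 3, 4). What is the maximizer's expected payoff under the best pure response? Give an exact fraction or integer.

26/7

a: (3)·(2/7) + (1)·(1/7) + (4)·(1/7) + (5)·(3/7) = 26/7.
b: (-6)·(2/7) + (0)·(1/7) + (0)·(1/7) + (-2)·(3/7) = -18/7.
The best pure response is a with expected payoff 26/7.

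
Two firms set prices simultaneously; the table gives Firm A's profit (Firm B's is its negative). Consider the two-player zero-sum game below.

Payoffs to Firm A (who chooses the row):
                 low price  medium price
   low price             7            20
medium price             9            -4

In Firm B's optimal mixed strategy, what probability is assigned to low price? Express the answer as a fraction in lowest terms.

12/13

Row minima are 7 and -4, so Firm A's maximin is 7; column maxima are 9 and 20, so Firm B's minimax is 9. These differ, so the equilibrium is in mixed strategies.
Let Firm B play low price with probability q. Firm A is indifferent when 7q + 20(1−q) = 9q − 4(1−q), giving q = 12/13.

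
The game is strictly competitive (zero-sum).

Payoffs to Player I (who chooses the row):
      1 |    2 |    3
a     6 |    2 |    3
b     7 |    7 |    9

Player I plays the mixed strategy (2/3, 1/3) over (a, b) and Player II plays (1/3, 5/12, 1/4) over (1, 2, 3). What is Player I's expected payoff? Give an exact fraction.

Against (1/3, 5/12, 1/4), each row's expected payoff is a: 43/12; b: 15/2.
Taking the (2/3, 1/3)-weighted average: (2/3)·(43/12) + (1/3)·(15/2) = 44/9.

44/9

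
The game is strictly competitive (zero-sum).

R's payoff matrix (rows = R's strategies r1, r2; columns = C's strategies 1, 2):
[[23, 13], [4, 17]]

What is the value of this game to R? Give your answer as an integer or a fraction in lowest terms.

339/23

Row minima are 13 and 4, so R's maximin is 13; column maxima are 23 and 17, so C's minimax is 17. These differ, so the equilibrium is in mixed strategies.
Let R play r1 with probability p. C is indifferent when 23p + 4(1−p) = 13p + 17(1−p), giving p = 13/23.
Let C play 1 with probability q. R is indifferent when 23q + 13(1−q) = 4q + 17(1−q), giving q = 4/23.
The value is 23·(4/23) + (13)·(19/23) = 339/23.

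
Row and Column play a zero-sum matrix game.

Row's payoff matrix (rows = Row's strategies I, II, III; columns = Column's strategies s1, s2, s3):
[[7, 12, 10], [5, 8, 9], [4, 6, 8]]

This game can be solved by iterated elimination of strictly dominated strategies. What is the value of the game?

Column s3 is strictly dominated by s1 for Column (7<10, 5<9, 4<8); eliminate s3.
Row III is strictly dominated by row I (7>4, 12>6); eliminate III.
Column s2 is strictly dominated by s1 for Column (7<12, 5<8); eliminate s2.
Row II is strictly dominated by row I (7>5); eliminate II.
Only (I, s1) remains, with payoff 7.

7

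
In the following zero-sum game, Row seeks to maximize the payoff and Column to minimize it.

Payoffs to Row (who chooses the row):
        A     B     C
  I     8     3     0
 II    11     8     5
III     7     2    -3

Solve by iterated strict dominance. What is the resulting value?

5

Row III is strictly dominated by row I (8>7, 3>2, 0>-3); eliminate III.
Row I is strictly dominated by row II (11>8, 8>3, 5>0); eliminate I.
Column A is strictly dominated by B for Column (8<11); eliminate A.
Column B is strictly dominated by C for Column (5<8); eliminate B.
Only (II, C) remains, with payoff 5.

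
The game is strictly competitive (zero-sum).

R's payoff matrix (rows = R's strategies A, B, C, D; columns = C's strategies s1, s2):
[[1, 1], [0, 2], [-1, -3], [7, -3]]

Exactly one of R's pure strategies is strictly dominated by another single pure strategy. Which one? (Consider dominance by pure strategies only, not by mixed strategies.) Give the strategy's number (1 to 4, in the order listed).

3

Compare C with A: 1 > -1, 1 > -3.
So A strictly dominates C for R; C is strictly dominated.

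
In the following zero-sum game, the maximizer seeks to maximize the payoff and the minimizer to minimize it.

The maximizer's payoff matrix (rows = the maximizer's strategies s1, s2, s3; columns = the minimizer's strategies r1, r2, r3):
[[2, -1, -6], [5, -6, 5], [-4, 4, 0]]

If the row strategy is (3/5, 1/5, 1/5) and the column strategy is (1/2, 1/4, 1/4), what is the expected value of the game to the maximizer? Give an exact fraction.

Against (1/2, 1/4, 1/4), each row's expected payoff is s1: -3/4; s2: 9/4; s3: -1.
Taking the (3/5, 1/5, 1/5)-weighted average: (3/5)·(-3/4) + (1/5)·(9/4) + (1/5)·(-1) = -1/5.

-1/5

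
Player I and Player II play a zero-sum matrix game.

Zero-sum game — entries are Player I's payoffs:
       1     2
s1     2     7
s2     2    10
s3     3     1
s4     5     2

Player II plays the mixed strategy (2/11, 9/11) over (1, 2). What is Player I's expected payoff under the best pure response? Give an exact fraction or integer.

94/11

s1: (2)·(2/11) + (7)·(9/11) = 67/11.
s2: (2)·(2/11) + (10)·(9/11) = 94/11.
s3: (3)·(2/11) + (1)·(9/11) = 15/11.
s4: (5)·(2/11) + (2)·(9/11) = 28/11.
The best pure response is s2 with expected payoff 94/11.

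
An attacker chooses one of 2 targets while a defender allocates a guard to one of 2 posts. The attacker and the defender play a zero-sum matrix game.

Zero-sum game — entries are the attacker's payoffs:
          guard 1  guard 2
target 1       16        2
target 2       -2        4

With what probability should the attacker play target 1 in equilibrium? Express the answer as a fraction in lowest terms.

3/10

Row minima are 2 and -2, so the attacker's maximin is 2; column maxima are 16 and 4, so the defender's minimax is 4. These differ, so the equilibrium is in mixed strategies.
Let the attacker play target 1 with probability p. The defender is indifferent when 16p − 2(1−p) = 2p + 4(1−p), giving p = 3/10.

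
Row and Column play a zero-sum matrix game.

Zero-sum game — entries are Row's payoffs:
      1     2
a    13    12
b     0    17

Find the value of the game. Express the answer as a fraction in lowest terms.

Row minima are 12 and 0, so Row's maximin is 12; column maxima are 13 and 17, so Column's minimax is 13. These differ, so the equilibrium is in mixed strategies.
Let Row play a with probability p. Column is indifferent when 13p = 12p + 17(1−p), giving p = 17/18.
Let Column play 1 with probability q. Row is indifferent when 13q + 12(1−q) = 17(1−q), giving q = 5/18.
The value is 13·(5/18) + (12)·(13/18) = 221/18.

221/18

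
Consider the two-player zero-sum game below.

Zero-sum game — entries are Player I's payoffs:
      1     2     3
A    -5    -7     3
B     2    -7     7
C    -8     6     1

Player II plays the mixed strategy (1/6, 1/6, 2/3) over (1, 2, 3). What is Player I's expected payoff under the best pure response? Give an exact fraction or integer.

A: (-5)·(1/6) + (-7)·(1/6) + (3)·(2/3) = 0.
B: (2)·(1/6) + (-7)·(1/6) + (7)·(2/3) = 23/6.
C: (-8)·(1/6) + (6)·(1/6) + (1)·(2/3) = 1/3.
The best pure response is B with expected payoff 23/6.

23/6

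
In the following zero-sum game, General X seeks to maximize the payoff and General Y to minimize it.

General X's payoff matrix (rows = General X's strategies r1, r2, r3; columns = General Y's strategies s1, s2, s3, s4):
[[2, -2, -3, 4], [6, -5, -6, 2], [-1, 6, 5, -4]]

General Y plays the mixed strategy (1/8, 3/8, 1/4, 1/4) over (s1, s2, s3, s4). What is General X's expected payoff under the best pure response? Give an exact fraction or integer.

19/8

r1: (2)·(1/8) + (-2)·(3/8) + (-3)·(1/4) + (4)·(1/4) = -1/4.
r2: (6)·(1/8) + (-5)·(3/8) + (-6)·(1/4) + (2)·(1/4) = -17/8.
r3: (-1)·(1/8) + (6)·(3/8) + (5)·(1/4) + (-4)·(1/4) = 19/8.
The best pure response is r3 with expected payoff 19/8.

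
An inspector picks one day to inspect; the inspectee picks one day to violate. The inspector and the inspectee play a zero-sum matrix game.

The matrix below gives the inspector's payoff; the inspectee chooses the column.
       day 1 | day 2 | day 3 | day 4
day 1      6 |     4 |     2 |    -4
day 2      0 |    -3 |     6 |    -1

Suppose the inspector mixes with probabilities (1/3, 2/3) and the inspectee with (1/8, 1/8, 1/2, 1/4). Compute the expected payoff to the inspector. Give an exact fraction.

Against (1/8, 1/8, 1/2, 1/4), each row's expected payoff is day 1: 5/4; day 2: 19/8.
Taking the (1/3, 2/3)-weighted average: (1/3)·(5/4) + (2/3)·(19/8) = 2.

2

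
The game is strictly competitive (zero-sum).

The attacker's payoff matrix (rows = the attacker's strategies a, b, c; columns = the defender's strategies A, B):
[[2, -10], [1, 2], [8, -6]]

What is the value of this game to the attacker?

Row a is strictly dominated by row c, so the attacker never plays it.
The remaining 2×2 game on (b, c) × (A, B) has no saddle point. Let the attacker play b with probability p; indifference gives p + 8(1−p) = 2p − 6(1−p), so p = 14/15.
Similarly the defender's optimal q on A is 8/15, and the value is 1·(8/15) + (2)·(7/15) = 22/15.

22/15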